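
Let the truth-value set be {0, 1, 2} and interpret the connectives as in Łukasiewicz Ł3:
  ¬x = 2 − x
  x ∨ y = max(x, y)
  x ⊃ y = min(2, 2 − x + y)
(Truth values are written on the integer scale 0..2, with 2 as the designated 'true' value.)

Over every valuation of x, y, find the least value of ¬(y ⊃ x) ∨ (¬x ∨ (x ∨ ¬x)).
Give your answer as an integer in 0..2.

Take x = 1, y = 0:
y ⊃ x = 0 ⊃ 1 = 2
¬(y ⊃ x) = ¬2 = 0
¬x = ¬1 = 1
¬x = ¬1 = 1
x ∨ ¬x = 1 ∨ 1 = 1
¬x ∨ (x ∨ ¬x) = 1 ∨ 1 = 1
¬(y ⊃ x) ∨ (¬x ∨ (x ∨ ¬x)) = 0 ∨ 1 = 1
No assignment yields a value below 1, so this is the minimum.

1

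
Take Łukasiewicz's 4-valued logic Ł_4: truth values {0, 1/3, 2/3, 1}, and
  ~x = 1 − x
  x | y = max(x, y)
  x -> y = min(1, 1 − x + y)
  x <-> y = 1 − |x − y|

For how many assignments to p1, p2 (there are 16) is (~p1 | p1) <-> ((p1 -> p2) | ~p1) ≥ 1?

p1 = 0, p2 = 0 ↦ 1  ≥
p1 = 0, p2 = 1/3 ↦ 1  ≥
p1 = 0, p2 = 2/3 ↦ 1  ≥
p1 = 0, p2 = 1 ↦ 1  ≥
p1 = 1/3, p2 = 0 ↦ 1  ≥
p1 = 1/3, p2 = 1/3 ↦ 2/3  <
p1 = 1/3, p2 = 2/3 ↦ 2/3  <
p1 = 1/3, p2 = 1 ↦ 2/3  <
p1 = 2/3, p2 = 0 ↦ 2/3  <
p1 = 2/3, p2 = 1/3 ↦ 1  ≥
p1 = 2/3, p2 = 2/3 ↦ 2/3  <
p1 = 2/3, p2 = 1 ↦ 2/3  <
p1 = 1, p2 = 0 ↦ 0  <
p1 = 1, p2 = 1/3 ↦ 1/3  <
p1 = 1, p2 = 2/3 ↦ 2/3  <
p1 = 1, p2 = 1 ↦ 1  ≥
So 7 of the 16 assignments meet the threshold.

7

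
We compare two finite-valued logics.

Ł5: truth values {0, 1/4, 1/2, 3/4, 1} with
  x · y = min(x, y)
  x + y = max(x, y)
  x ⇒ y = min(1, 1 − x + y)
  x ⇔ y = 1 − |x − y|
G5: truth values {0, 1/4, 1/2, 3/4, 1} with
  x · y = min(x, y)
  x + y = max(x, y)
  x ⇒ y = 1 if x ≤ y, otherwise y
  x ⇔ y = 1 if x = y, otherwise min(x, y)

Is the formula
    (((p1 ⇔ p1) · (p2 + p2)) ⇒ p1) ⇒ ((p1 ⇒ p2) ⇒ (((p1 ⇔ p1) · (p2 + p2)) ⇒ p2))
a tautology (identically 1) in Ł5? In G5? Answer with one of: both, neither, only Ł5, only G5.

In Ł5: every assignment gives 1 — tautology.
In G5: every assignment gives 1 — tautology.

both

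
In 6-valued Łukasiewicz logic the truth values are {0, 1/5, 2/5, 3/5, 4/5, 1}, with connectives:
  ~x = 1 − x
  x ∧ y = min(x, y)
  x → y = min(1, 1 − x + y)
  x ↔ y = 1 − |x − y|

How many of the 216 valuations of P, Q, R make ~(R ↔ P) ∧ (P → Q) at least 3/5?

58

value 1: 7 assignments (counts)
value 4/5: 18 assignments (counts)
value 3/5: 33 assignments (counts)
value 2/5: 51 assignments
value 1/5: 66 assignments
value 0: 41 assignments
So 58 of the 216 assignments meet the threshold.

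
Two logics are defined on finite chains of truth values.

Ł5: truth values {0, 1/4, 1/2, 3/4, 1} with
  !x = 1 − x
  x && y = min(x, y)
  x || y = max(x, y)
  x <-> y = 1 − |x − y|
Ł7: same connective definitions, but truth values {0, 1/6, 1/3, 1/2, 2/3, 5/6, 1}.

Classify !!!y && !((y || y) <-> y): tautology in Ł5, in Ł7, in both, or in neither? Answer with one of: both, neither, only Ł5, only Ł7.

neither

In Ł5: at y = 0 the value is 0 — not a tautology.
In Ł7: at y = 0 the value is 0 — not a tautology.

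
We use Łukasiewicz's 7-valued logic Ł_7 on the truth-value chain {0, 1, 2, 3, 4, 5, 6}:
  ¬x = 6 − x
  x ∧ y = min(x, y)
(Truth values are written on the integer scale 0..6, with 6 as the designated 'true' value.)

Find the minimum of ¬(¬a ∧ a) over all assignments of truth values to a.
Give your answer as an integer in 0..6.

Take a = 3:
¬a = ¬3 = 3
¬a ∧ a = 3 ∧ 3 = 3
¬(¬a ∧ a) = ¬3 = 3
No assignment yields a value below 3, so this is the minimum.

3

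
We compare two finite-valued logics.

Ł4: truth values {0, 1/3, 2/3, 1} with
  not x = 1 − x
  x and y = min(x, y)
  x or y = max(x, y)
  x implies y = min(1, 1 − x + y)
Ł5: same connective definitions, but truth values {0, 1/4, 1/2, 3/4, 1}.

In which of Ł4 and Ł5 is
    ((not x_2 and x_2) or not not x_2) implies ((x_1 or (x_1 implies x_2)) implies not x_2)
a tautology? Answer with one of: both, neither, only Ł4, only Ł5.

neither

In Ł4: at x_1 = 0, x_2 = 2/3 the value is 2/3 — not a tautology.
In Ł5: at x_1 = 0, x_2 = 3/4 the value is 1/2 — not a tautology.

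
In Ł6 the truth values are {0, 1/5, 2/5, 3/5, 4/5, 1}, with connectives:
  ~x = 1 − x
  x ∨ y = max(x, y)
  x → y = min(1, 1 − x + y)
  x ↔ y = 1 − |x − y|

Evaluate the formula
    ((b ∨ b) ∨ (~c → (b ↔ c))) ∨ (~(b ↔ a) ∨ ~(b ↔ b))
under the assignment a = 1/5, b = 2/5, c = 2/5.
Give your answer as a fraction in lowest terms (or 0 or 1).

1

b ∨ b = 2/5 ∨ 2/5 = 2/5
~c = ~2/5 = 3/5
b ↔ c = 2/5 ↔ 2/5 = 1
~c → (b ↔ c) = 3/5 → 1 = 1
(b ∨ b) ∨ (~c → (b ↔ c)) = 2/5 ∨ 1 = 1
b ↔ a = 2/5 ↔ 1/5 = 4/5
~(b ↔ a) = ~4/5 = 1/5
b ↔ b = 2/5 ↔ 2/5 = 1
~(b ↔ b) = ~1 = 0
~(b ↔ a) ∨ ~(b ↔ b) = 1/5 ∨ 0 = 1/5
((b ∨ b) ∨ (~c → (b ↔ c))) ∨ (~(b ↔ a) ∨ ~(b ↔ b)) = 1 ∨ 1/5 = 1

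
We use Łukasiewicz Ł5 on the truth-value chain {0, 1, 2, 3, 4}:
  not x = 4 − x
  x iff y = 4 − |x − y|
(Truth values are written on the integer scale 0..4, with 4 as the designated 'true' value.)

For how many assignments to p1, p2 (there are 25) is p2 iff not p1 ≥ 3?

value 4: 5 assignments (counts)
value 3: 8 assignments (counts)
value 2: 6 assignments
value 1: 4 assignments
value 0: 2 assignments
So 13 of the 25 assignments meet the threshold.

13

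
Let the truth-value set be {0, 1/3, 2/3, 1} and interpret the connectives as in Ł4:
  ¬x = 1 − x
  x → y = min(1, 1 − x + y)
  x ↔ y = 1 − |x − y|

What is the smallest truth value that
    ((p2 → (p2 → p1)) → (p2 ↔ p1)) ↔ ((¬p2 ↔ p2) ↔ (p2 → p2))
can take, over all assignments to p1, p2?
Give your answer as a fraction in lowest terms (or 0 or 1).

Take p1 = 0, p2 = 0:
p2 → p1 = 0 → 0 = 1
p2 → (p2 → p1) = 0 → 1 = 1
p2 ↔ p1 = 0 ↔ 0 = 1
(p2 → (p2 → p1)) → (p2 ↔ p1) = 1 → 1 = 1
¬p2 = ¬0 = 1
¬p2 ↔ p2 = 1 ↔ 0 = 0
p2 → p2 = 0 → 0 = 1
(¬p2 ↔ p2) ↔ (p2 → p2) = 0 ↔ 1 = 0
((p2 → (p2 → p1)) → (p2 ↔ p1)) ↔ ((¬p2 ↔ p2) ↔ (p2 → p2)) = 1 ↔ 0 = 0
No assignment yields a value below 0, so this is the minimum.

0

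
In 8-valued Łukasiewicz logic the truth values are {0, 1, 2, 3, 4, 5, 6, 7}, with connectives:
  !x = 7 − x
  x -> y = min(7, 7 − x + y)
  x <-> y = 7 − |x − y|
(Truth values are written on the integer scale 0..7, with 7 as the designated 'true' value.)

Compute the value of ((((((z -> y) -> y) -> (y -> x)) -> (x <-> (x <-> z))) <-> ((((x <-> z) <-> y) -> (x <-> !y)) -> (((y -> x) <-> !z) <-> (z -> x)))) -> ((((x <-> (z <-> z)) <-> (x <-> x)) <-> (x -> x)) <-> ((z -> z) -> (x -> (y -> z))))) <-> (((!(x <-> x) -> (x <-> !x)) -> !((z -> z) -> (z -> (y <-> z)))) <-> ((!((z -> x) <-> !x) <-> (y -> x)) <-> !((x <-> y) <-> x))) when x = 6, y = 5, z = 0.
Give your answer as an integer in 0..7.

z -> y = 0 -> 5 = 7
(z -> y) -> y = 7 -> 5 = 5
y -> x = 5 -> 6 = 7
((z -> y) -> y) -> (y -> x) = 5 -> 7 = 7
x <-> z = 6 <-> 0 = 1
x <-> (x <-> z) = 6 <-> 1 = 2
(((z -> y) -> y) -> (y -> x)) -> (x <-> (x <-> z)) = 7 -> 2 = 2
x <-> z = 6 <-> 0 = 1
(x <-> z) <-> y = 1 <-> 5 = 3
!y = !5 = 2
x <-> !y = 6 <-> 2 = 3
((x <-> z) <-> y) -> (x <-> !y) = 3 -> 3 = 7
y -> x = 5 -> 6 = 7
!z = !0 = 7
(y -> x) <-> !z = 7 <-> 7 = 7
z -> x = 0 -> 6 = 7
((y -> x) <-> !z) <-> (z -> x) = 7 <-> 7 = 7
(((x <-> z) <-> y) -> (x <-> !y)) -> (((y -> x) <-> !z) <-> (z -> x)) = 7 -> 7 = 7
((((z -> y) -> y) -> (y -> x)) -> (x <-> (x <-> z))) <-> ((((x <-> z) <-> y) -> (x <-> !y)) -> (((y -> x) <-> !z) <-> (z -> x))) = 2 <-> 7 = 2
z <-> z = 0 <-> 0 = 7
x <-> (z <-> z) = 6 <-> 7 = 6
x <-> x = 6 <-> 6 = 7
(x <-> (z <-> z)) <-> (x <-> x) = 6 <-> 7 = 6
x -> x = 6 -> 6 = 7
((x <-> (z <-> z)) <-> (x <-> x)) <-> (x -> x) = 6 <-> 7 = 6
z -> z = 0 -> 0 = 7
y -> z = 5 -> 0 = 2
x -> (y -> z) = 6 -> 2 = 3
(z -> z) -> (x -> (y -> z)) = 7 -> 3 = 3
(((x <-> (z <-> z)) <-> (x <-> x)) <-> (x -> x)) <-> ((z -> z) -> (x -> (y -> z))) = 6 <-> 3 = 4
(((((z -> y) -> y) -> (y -> x)) -> (x <-> (x <-> z))) <-> ((((x <-> z) <-> y) -> (x <-> !y)) -> (((y -> x) <-> !z) <-> (z -> x)))) -> ((((x <-> (z <-> z)) <-> (x <-> x)) <-> (x -> x)) <-> ((z -> z) -> (x -> (y -> z)))) = 2 -> 4 = 7
x <-> x = 6 <-> 6 = 7
!(x <-> x) = !7 = 0
!x = !6 = 1
x <-> !x = 6 <-> 1 = 2
!(x <-> x) -> (x <-> !x) = 0 -> 2 = 7
z -> z = 0 -> 0 = 7
y <-> z = 5 <-> 0 = 2
z -> (y <-> z) = 0 -> 2 = 7
(z -> z) -> (z -> (y <-> z)) = 7 -> 7 = 7
!((z -> z) -> (z -> (y <-> z))) = !7 = 0
(!(x <-> x) -> (x <-> !x)) -> !((z -> z) -> (z -> (y <-> z))) = 7 -> 0 = 0
z -> x = 0 -> 6 = 7
!x = !6 = 1
(z -> x) <-> !x = 7 <-> 1 = 1
!((z -> x) <-> !x) = !1 = 6
y -> x = 5 -> 6 = 7
!((z -> x) <-> !x) <-> (y -> x) = 6 <-> 7 = 6
x <-> y = 6 <-> 5 = 6
(x <-> y) <-> x = 6 <-> 6 = 7
!((x <-> y) <-> x) = !7 = 0
(!((z -> x) <-> !x) <-> (y -> x)) <-> !((x <-> y) <-> x) = 6 <-> 0 = 1
((!(x <-> x) -> (x <-> !x)) -> !((z -> z) -> (z -> (y <-> z)))) <-> ((!((z -> x) <-> !x) <-> (y -> x)) <-> !((x <-> y) <-> x)) = 0 <-> 1 = 6
((((((z -> y) -> y) -> (y -> x)) -> (x <-> (x <-> z))) <-> ((((x <-> z) <-> y) -> (x <-> !y)) -> (((y -> x) <-> !z) <-> (z -> x)))) -> ((((x <-> (z <-> z)) <-> (x <-> x)) <-> (x -> x)) <-> ((z -> z) -> (x -> (y -> z))))) <-> (((!(x <-> x) -> (x <-> !x)) -> !((z -> z) -> (z -> (y <-> z)))) <-> ((!((z -> x) <-> !x) <-> (y -> x)) <-> !((x <-> y) <-> x))) = 7 <-> 6 = 6

6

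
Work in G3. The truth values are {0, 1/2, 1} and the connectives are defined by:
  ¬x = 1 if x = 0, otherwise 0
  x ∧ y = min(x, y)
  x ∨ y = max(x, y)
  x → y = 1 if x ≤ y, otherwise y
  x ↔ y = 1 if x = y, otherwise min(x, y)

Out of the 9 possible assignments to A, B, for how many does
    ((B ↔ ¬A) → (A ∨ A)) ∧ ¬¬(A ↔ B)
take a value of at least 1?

5

A = 0, B = 0 ↦ 1  ≥
A = 0, B = 1/2 ↦ 0  <
A = 0, B = 1 ↦ 0  <
A = 1/2, B = 0 ↦ 0  <
A = 1/2, B = 1/2 ↦ 1  ≥
A = 1/2, B = 1 ↦ 1  ≥
A = 1, B = 0 ↦ 0  <
A = 1, B = 1/2 ↦ 1  ≥
A = 1, B = 1 ↦ 1  ≥
So 5 of the 9 assignments meet the threshold.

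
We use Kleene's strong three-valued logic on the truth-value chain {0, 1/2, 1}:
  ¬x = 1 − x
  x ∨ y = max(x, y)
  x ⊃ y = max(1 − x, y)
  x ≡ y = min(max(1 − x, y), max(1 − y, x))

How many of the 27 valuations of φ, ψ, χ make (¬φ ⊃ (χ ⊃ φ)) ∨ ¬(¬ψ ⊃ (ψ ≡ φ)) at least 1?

15

value 1: 15 assignments (counts)
value 1/2: 10 assignments
value 0: 2 assignments
So 15 of the 27 assignments meet the threshold.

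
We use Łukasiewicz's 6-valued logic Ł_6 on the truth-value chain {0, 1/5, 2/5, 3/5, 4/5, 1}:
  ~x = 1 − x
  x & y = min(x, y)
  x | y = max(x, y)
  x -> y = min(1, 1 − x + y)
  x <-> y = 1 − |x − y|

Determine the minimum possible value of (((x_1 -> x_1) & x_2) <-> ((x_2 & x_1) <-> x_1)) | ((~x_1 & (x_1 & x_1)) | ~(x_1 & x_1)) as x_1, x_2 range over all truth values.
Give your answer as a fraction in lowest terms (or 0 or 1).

Take x_1 = 2/5, x_2 = 0:
x_1 -> x_1 = 2/5 -> 2/5 = 1
(x_1 -> x_1) & x_2 = 1 & 0 = 0
x_2 & x_1 = 0 & 2/5 = 0
(x_2 & x_1) <-> x_1 = 0 <-> 2/5 = 3/5
((x_1 -> x_1) & x_2) <-> ((x_2 & x_1) <-> x_1) = 0 <-> 3/5 = 2/5
~x_1 = ~2/5 = 3/5
x_1 & x_1 = 2/5 & 2/5 = 2/5
~x_1 & (x_1 & x_1) = 3/5 & 2/5 = 2/5
x_1 & x_1 = 2/5 & 2/5 = 2/5
~(x_1 & x_1) = ~2/5 = 3/5
(~x_1 & (x_1 & x_1)) | ~(x_1 & x_1) = 2/5 | 3/5 = 3/5
(((x_1 -> x_1) & x_2) <-> ((x_2 & x_1) <-> x_1)) | ((~x_1 & (x_1 & x_1)) | ~(x_1 & x_1)) = 2/5 | 3/5 = 3/5
No assignment yields a value below 3/5, so this is the minimum.

3/5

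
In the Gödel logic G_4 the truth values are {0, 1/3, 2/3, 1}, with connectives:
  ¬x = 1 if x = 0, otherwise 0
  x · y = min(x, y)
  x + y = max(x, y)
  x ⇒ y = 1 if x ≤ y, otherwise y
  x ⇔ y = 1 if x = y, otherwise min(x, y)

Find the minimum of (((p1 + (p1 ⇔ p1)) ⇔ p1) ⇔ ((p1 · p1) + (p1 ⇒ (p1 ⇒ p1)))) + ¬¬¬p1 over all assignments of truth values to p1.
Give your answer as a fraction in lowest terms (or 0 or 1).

Take p1 = 1/3:
p1 ⇔ p1 = 1/3 ⇔ 1/3 = 1
p1 + (p1 ⇔ p1) = 1/3 + 1 = 1
(p1 + (p1 ⇔ p1)) ⇔ p1 = 1 ⇔ 1/3 = 1/3
p1 · p1 = 1/3 · 1/3 = 1/3
p1 ⇒ p1 = 1/3 ⇒ 1/3 = 1
p1 ⇒ (p1 ⇒ p1) = 1/3 ⇒ 1 = 1
(p1 · p1) + (p1 ⇒ (p1 ⇒ p1)) = 1/3 + 1 = 1
((p1 + (p1 ⇔ p1)) ⇔ p1) ⇔ ((p1 · p1) + (p1 ⇒ (p1 ⇒ p1))) = 1/3 ⇔ 1 = 1/3
¬p1 = ¬1/3 = 0
¬¬p1 = ¬0 = 1
¬¬¬p1 = ¬1 = 0
(((p1 + (p1 ⇔ p1)) ⇔ p1) ⇔ ((p1 · p1) + (p1 ⇒ (p1 ⇒ p1)))) + ¬¬¬p1 = 1/3 + 0 = 1/3
No assignment yields a value below 1/3, so this is the minimum.

1/3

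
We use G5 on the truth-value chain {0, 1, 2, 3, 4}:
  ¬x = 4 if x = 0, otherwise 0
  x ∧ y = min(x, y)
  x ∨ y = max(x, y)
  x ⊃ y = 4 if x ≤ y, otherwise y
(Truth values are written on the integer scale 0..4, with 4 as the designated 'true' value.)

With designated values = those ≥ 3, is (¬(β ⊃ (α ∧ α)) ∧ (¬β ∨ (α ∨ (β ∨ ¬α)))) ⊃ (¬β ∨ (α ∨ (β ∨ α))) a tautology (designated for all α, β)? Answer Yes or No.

No

Counterexample: take α = 0, β = 1.
α ∧ α = 0 ∧ 0 = 0
β ⊃ (α ∧ α) = 1 ⊃ 0 = 0
¬(β ⊃ (α ∧ α)) = ¬0 = 4
¬β = ¬1 = 0
¬α = ¬0 = 4
β ∨ ¬α = 1 ∨ 4 = 4
α ∨ (β ∨ ¬α) = 0 ∨ 4 = 4
¬β ∨ (α ∨ (β ∨ ¬α)) = 0 ∨ 4 = 4
¬(β ⊃ (α ∧ α)) ∧ (¬β ∨ (α ∨ (β ∨ ¬α))) = 4 ∧ 4 = 4
¬β = ¬1 = 0
β ∨ α = 1 ∨ 0 = 1
α ∨ (β ∨ α) = 0 ∨ 1 = 1
¬β ∨ (α ∨ (β ∨ α)) = 0 ∨ 1 = 1
(¬(β ⊃ (α ∧ α)) ∧ (¬β ∨ (α ∨ (β ∨ ¬α)))) ⊃ (¬β ∨ (α ∨ (β ∨ α))) = 4 ⊃ 1 = 1
This gives 1, which is below 3.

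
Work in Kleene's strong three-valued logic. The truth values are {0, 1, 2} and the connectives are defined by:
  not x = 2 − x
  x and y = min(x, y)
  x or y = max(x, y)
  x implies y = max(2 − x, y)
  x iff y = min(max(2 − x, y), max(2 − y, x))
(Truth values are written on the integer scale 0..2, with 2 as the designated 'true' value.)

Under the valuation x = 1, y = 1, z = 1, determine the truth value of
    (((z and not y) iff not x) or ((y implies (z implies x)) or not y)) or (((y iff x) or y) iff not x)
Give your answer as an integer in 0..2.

not y = not 1 = 1
z and not y = 1 and 1 = 1
not x = not 1 = 1
(z and not y) iff not x = 1 iff 1 = 1
z implies x = 1 implies 1 = 1
y implies (z implies x) = 1 implies 1 = 1
not y = not 1 = 1
(y implies (z implies x)) or not y = 1 or 1 = 1
((z and not y) iff not x) or ((y implies (z implies x)) or not y) = 1 or 1 = 1
y iff x = 1 iff 1 = 1
(y iff x) or y = 1 or 1 = 1
not x = not 1 = 1
((y iff x) or y) iff not x = 1 iff 1 = 1
(((z and not y) iff not x) or ((y implies (z implies x)) or not y)) or (((y iff x) or y) iff not x) = 1 or 1 = 1

1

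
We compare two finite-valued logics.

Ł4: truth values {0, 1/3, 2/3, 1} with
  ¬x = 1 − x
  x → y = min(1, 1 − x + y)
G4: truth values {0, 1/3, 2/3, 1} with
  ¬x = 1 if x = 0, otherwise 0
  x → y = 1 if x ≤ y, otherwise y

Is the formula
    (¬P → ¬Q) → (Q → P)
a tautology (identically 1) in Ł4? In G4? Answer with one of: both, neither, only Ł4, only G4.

In Ł4: every assignment gives 1 — tautology.
In G4: at P = 1/3, Q = 2/3 the value is 1/3 — not a tautology.

only Ł4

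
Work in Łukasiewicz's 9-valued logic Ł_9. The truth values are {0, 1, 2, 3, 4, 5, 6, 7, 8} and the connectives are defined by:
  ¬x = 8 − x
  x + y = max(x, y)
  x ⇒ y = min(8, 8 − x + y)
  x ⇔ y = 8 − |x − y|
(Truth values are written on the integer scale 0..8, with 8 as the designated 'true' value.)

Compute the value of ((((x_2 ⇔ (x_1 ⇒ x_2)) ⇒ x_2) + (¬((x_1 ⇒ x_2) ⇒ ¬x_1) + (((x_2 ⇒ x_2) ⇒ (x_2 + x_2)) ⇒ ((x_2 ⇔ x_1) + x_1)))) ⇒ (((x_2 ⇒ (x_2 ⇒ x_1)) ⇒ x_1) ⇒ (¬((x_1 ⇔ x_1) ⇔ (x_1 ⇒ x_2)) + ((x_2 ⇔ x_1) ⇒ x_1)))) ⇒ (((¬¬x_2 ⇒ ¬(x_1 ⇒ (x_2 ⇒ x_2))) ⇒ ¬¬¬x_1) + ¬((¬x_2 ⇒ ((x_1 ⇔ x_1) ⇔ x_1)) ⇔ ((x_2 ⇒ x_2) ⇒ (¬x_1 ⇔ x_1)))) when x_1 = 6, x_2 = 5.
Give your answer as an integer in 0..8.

7

x_1 ⇒ x_2 = 6 ⇒ 5 = 7
x_2 ⇔ (x_1 ⇒ x_2) = 5 ⇔ 7 = 6
(x_2 ⇔ (x_1 ⇒ x_2)) ⇒ x_2 = 6 ⇒ 5 = 7
x_1 ⇒ x_2 = 6 ⇒ 5 = 7
¬x_1 = ¬6 = 2
(x_1 ⇒ x_2) ⇒ ¬x_1 = 7 ⇒ 2 = 3
¬((x_1 ⇒ x_2) ⇒ ¬x_1) = ¬3 = 5
x_2 ⇒ x_2 = 5 ⇒ 5 = 8
x_2 + x_2 = 5 + 5 = 5
(x_2 ⇒ x_2) ⇒ (x_2 + x_2) = 8 ⇒ 5 = 5
x_2 ⇔ x_1 = 5 ⇔ 6 = 7
(x_2 ⇔ x_1) + x_1 = 7 + 6 = 7
((x_2 ⇒ x_2) ⇒ (x_2 + x_2)) ⇒ ((x_2 ⇔ x_1) + x_1) = 5 ⇒ 7 = 8
¬((x_1 ⇒ x_2) ⇒ ¬x_1) + (((x_2 ⇒ x_2) ⇒ (x_2 + x_2)) ⇒ ((x_2 ⇔ x_1) + x_1)) = 5 + 8 = 8
((x_2 ⇔ (x_1 ⇒ x_2)) ⇒ x_2) + (¬((x_1 ⇒ x_2) ⇒ ¬x_1) + (((x_2 ⇒ x_2) ⇒ (x_2 + x_2)) ⇒ ((x_2 ⇔ x_1) + x_1))) = 7 + 8 = 8
x_2 ⇒ x_1 = 5 ⇒ 6 = 8
x_2 ⇒ (x_2 ⇒ x_1) = 5 ⇒ 8 = 8
(x_2 ⇒ (x_2 ⇒ x_1)) ⇒ x_1 = 8 ⇒ 6 = 6
x_1 ⇔ x_1 = 6 ⇔ 6 = 8
x_1 ⇒ x_2 = 6 ⇒ 5 = 7
(x_1 ⇔ x_1) ⇔ (x_1 ⇒ x_2) = 8 ⇔ 7 = 7
¬((x_1 ⇔ x_1) ⇔ (x_1 ⇒ x_2)) = ¬7 = 1
x_2 ⇔ x_1 = 5 ⇔ 6 = 7
(x_2 ⇔ x_1) ⇒ x_1 = 7 ⇒ 6 = 7
¬((x_1 ⇔ x_1) ⇔ (x_1 ⇒ x_2)) + ((x_2 ⇔ x_1) ⇒ x_1) = 1 + 7 = 7
((x_2 ⇒ (x_2 ⇒ x_1)) ⇒ x_1) ⇒ (¬((x_1 ⇔ x_1) ⇔ (x_1 ⇒ x_2)) + ((x_2 ⇔ x_1) ⇒ x_1)) = 6 ⇒ 7 = 8
(((x_2 ⇔ (x_1 ⇒ x_2)) ⇒ x_2) + (¬((x_1 ⇒ x_2) ⇒ ¬x_1) + (((x_2 ⇒ x_2) ⇒ (x_2 + x_2)) ⇒ ((x_2 ⇔ x_1) + x_1)))) ⇒ (((x_2 ⇒ (x_2 ⇒ x_1)) ⇒ x_1) ⇒ (¬((x_1 ⇔ x_1) ⇔ (x_1 ⇒ x_2)) + ((x_2 ⇔ x_1) ⇒ x_1))) = 8 ⇒ 8 = 8
¬x_2 = ¬5 = 3
¬¬x_2 = ¬3 = 5
x_2 ⇒ x_2 = 5 ⇒ 5 = 8
x_1 ⇒ (x_2 ⇒ x_2) = 6 ⇒ 8 = 8
¬(x_1 ⇒ (x_2 ⇒ x_2)) = ¬8 = 0
¬¬x_2 ⇒ ¬(x_1 ⇒ (x_2 ⇒ x_2)) = 5 ⇒ 0 = 3
¬x_1 = ¬6 = 2
¬¬x_1 = ¬2 = 6
¬¬¬x_1 = ¬6 = 2
(¬¬x_2 ⇒ ¬(x_1 ⇒ (x_2 ⇒ x_2))) ⇒ ¬¬¬x_1 = 3 ⇒ 2 = 7
¬x_2 = ¬5 = 3
x_1 ⇔ x_1 = 6 ⇔ 6 = 8
(x_1 ⇔ x_1) ⇔ x_1 = 8 ⇔ 6 = 6
¬x_2 ⇒ ((x_1 ⇔ x_1) ⇔ x_1) = 3 ⇒ 6 = 8
x_2 ⇒ x_2 = 5 ⇒ 5 = 8
¬x_1 = ¬6 = 2
¬x_1 ⇔ x_1 = 2 ⇔ 6 = 4
(x_2 ⇒ x_2) ⇒ (¬x_1 ⇔ x_1) = 8 ⇒ 4 = 4
(¬x_2 ⇒ ((x_1 ⇔ x_1) ⇔ x_1)) ⇔ ((x_2 ⇒ x_2) ⇒ (¬x_1 ⇔ x_1)) = 8 ⇔ 4 = 4
¬((¬x_2 ⇒ ((x_1 ⇔ x_1) ⇔ x_1)) ⇔ ((x_2 ⇒ x_2) ⇒ (¬x_1 ⇔ x_1))) = ¬4 = 4
((¬¬x_2 ⇒ ¬(x_1 ⇒ (x_2 ⇒ x_2))) ⇒ ¬¬¬x_1) + ¬((¬x_2 ⇒ ((x_1 ⇔ x_1) ⇔ x_1)) ⇔ ((x_2 ⇒ x_2) ⇒ (¬x_1 ⇔ x_1))) = 7 + 4 = 7
((((x_2 ⇔ (x_1 ⇒ x_2)) ⇒ x_2) + (¬((x_1 ⇒ x_2) ⇒ ¬x_1) + (((x_2 ⇒ x_2) ⇒ (x_2 + x_2)) ⇒ ((x_2 ⇔ x_1) + x_1)))) ⇒ (((x_2 ⇒ (x_2 ⇒ x_1)) ⇒ x_1) ⇒ (¬((x_1 ⇔ x_1) ⇔ (x_1 ⇒ x_2)) + ((x_2 ⇔ x_1) ⇒ x_1)))) ⇒ (((¬¬x_2 ⇒ ¬(x_1 ⇒ (x_2 ⇒ x_2))) ⇒ ¬¬¬x_1) + ¬((¬x_2 ⇒ ((x_1 ⇔ x_1) ⇔ x_1)) ⇔ ((x_2 ⇒ x_2) ⇒ (¬x_1 ⇔ x_1)))) = 8 ⇒ 7 = 7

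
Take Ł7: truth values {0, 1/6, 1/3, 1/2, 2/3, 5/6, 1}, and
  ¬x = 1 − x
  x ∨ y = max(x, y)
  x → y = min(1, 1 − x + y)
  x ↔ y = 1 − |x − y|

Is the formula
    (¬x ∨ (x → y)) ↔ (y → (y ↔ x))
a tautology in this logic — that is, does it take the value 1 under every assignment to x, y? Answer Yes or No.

No

Counterexample: take x = 0, y = 2/3.
¬x = ¬0 = 1
x → y = 0 → 2/3 = 1
¬x ∨ (x → y) = 1 ∨ 1 = 1
y ↔ x = 2/3 ↔ 0 = 1/3
y → (y ↔ x) = 2/3 → 1/3 = 2/3
(¬x ∨ (x → y)) ↔ (y → (y ↔ x)) = 1 ↔ 2/3 = 2/3
This gives 2/3 ≠ 1.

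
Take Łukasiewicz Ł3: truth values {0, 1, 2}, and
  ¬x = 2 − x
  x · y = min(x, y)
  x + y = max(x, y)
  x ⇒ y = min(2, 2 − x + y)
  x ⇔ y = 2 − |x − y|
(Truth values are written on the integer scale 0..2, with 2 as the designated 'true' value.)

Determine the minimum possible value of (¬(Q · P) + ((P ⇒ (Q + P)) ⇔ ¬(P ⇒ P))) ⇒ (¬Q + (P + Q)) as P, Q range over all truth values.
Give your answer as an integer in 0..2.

1

Take P = 0, Q = 1:
Q · P = 1 · 0 = 0
¬(Q · P) = ¬0 = 2
Q + P = 1 + 0 = 1
P ⇒ (Q + P) = 0 ⇒ 1 = 2
P ⇒ P = 0 ⇒ 0 = 2
¬(P ⇒ P) = ¬2 = 0
(P ⇒ (Q + P)) ⇔ ¬(P ⇒ P) = 2 ⇔ 0 = 0
¬(Q · P) + ((P ⇒ (Q + P)) ⇔ ¬(P ⇒ P)) = 2 + 0 = 2
¬Q = ¬1 = 1
P + Q = 0 + 1 = 1
¬Q + (P + Q) = 1 + 1 = 1
(¬(Q · P) + ((P ⇒ (Q + P)) ⇔ ¬(P ⇒ P))) ⇒ (¬Q + (P + Q)) = 2 ⇒ 1 = 1
No assignment yields a value below 1, so this is the minimum.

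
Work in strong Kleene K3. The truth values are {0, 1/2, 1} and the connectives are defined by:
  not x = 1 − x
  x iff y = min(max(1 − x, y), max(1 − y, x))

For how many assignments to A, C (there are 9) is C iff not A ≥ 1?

2

A = 0, C = 0 ↦ 0  <
A = 0, C = 1/2 ↦ 1/2  <
A = 0, C = 1 ↦ 1  ≥
A = 1/2, C = 0 ↦ 1/2  <
A = 1/2, C = 1/2 ↦ 1/2  <
A = 1/2, C = 1 ↦ 1/2  <
A = 1, C = 0 ↦ 1  ≥
A = 1, C = 1/2 ↦ 1/2  <
A = 1, C = 1 ↦ 0  <
So 2 of the 9 assignments meet the threshold.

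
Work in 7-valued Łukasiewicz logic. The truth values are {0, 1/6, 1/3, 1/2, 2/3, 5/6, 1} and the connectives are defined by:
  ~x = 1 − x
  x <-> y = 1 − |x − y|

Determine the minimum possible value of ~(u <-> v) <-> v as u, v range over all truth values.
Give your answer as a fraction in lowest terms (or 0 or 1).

Take u = 1, v = 0:
u <-> v = 1 <-> 0 = 0
~(u <-> v) = ~0 = 1
~(u <-> v) <-> v = 1 <-> 0 = 0
No assignment yields a value below 0, so this is the minimum.

0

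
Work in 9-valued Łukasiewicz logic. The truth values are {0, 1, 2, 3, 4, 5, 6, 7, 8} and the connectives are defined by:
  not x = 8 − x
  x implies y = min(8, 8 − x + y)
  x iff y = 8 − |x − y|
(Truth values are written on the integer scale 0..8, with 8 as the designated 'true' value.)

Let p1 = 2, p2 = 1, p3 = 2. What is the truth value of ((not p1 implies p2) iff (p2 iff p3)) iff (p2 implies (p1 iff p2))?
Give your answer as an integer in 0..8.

4

not p1 = not 2 = 6
not p1 implies p2 = 6 implies 1 = 3
p2 iff p3 = 1 iff 2 = 7
(not p1 implies p2) iff (p2 iff p3) = 3 iff 7 = 4
p1 iff p2 = 2 iff 1 = 7
p2 implies (p1 iff p2) = 1 implies 7 = 8
((not p1 implies p2) iff (p2 iff p3)) iff (p2 implies (p1 iff p2)) = 4 iff 8 = 4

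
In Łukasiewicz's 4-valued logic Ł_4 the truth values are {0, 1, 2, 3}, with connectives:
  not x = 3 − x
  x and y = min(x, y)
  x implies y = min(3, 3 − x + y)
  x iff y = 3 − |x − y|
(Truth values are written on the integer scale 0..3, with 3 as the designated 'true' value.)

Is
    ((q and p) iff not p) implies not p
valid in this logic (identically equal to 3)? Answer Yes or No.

No

Counterexample: take p = 2, q = 0.
q and p = 0 and 2 = 0
not p = not 2 = 1
(q and p) iff not p = 0 iff 1 = 2
not p = not 2 = 1
((q and p) iff not p) implies not p = 2 implies 1 = 2
This gives 2 ≠ 3.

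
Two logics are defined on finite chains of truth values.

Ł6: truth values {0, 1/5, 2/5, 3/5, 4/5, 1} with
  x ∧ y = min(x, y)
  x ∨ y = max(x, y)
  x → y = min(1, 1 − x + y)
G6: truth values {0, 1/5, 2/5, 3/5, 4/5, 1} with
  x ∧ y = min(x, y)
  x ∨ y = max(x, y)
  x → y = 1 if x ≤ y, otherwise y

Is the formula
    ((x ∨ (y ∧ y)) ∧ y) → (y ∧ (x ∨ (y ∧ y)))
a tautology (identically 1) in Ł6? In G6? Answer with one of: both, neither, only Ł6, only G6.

In Ł6: every assignment gives 1 — tautology.
In G6: every assignment gives 1 — tautology.

both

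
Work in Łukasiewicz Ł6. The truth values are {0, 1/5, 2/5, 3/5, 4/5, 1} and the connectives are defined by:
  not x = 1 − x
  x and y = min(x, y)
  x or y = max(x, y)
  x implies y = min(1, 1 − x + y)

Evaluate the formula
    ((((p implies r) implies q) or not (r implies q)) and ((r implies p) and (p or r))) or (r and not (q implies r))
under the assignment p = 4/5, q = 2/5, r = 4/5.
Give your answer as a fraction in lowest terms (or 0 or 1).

2/5

p implies r = 4/5 implies 4/5 = 1
(p implies r) implies q = 1 implies 2/5 = 2/5
r implies q = 4/5 implies 2/5 = 3/5
not (r implies q) = not 3/5 = 2/5
((p implies r) implies q) or not (r implies q) = 2/5 or 2/5 = 2/5
r implies p = 4/5 implies 4/5 = 1
p or r = 4/5 or 4/5 = 4/5
(r implies p) and (p or r) = 1 and 4/5 = 4/5
(((p implies r) implies q) or not (r implies q)) and ((r implies p) and (p or r)) = 2/5 and 4/5 = 2/5
q implies r = 2/5 implies 4/5 = 1
not (q implies r) = not 1 = 0
r and not (q implies r) = 4/5 and 0 = 0
((((p implies r) implies q) or not (r implies q)) and ((r implies p) and (p or r))) or (r and not (q implies r)) = 2/5 or 0 = 2/5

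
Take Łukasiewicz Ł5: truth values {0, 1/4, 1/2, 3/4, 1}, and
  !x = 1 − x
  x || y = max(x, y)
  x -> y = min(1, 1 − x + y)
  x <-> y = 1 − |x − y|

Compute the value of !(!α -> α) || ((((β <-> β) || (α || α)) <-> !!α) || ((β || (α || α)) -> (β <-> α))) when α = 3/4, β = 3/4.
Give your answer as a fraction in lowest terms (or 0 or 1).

1

!α = !3/4 = 1/4
!α -> α = 1/4 -> 3/4 = 1
!(!α -> α) = !1 = 0
β <-> β = 3/4 <-> 3/4 = 1
α || α = 3/4 || 3/4 = 3/4
(β <-> β) || (α || α) = 1 || 3/4 = 1
!α = !3/4 = 1/4
!!α = !1/4 = 3/4
((β <-> β) || (α || α)) <-> !!α = 1 <-> 3/4 = 3/4
α || α = 3/4 || 3/4 = 3/4
β || (α || α) = 3/4 || 3/4 = 3/4
β <-> α = 3/4 <-> 3/4 = 1
(β || (α || α)) -> (β <-> α) = 3/4 -> 1 = 1
(((β <-> β) || (α || α)) <-> !!α) || ((β || (α || α)) -> (β <-> α)) = 3/4 || 1 = 1
!(!α -> α) || ((((β <-> β) || (α || α)) <-> !!α) || ((β || (α || α)) -> (β <-> α))) = 0 || 1 = 1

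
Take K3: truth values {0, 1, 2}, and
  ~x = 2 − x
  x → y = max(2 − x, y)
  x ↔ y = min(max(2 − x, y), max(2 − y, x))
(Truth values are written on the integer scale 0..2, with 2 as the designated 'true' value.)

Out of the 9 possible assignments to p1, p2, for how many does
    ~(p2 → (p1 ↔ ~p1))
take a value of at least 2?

2

p1 = 0, p2 = 0 ↦ 0  <
p1 = 0, p2 = 1 ↦ 1  <
p1 = 0, p2 = 2 ↦ 2  ≥
p1 = 1, p2 = 0 ↦ 0  <
p1 = 1, p2 = 1 ↦ 1  <
p1 = 1, p2 = 2 ↦ 1  <
p1 = 2, p2 = 0 ↦ 0  <
p1 = 2, p2 = 1 ↦ 1  <
p1 = 2, p2 = 2 ↦ 2  ≥
So 2 of the 9 assignments meet the threshold.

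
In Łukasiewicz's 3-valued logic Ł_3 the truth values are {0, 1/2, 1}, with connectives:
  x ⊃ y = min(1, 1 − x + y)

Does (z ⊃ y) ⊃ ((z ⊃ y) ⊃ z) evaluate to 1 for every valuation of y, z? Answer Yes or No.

No

Counterexample: take y = 0, z = 0.
z ⊃ y = 0 ⊃ 0 = 1
z ⊃ y = 0 ⊃ 0 = 1
(z ⊃ y) ⊃ z = 1 ⊃ 0 = 0
(z ⊃ y) ⊃ ((z ⊃ y) ⊃ z) = 1 ⊃ 0 = 0
This gives 0 ≠ 1.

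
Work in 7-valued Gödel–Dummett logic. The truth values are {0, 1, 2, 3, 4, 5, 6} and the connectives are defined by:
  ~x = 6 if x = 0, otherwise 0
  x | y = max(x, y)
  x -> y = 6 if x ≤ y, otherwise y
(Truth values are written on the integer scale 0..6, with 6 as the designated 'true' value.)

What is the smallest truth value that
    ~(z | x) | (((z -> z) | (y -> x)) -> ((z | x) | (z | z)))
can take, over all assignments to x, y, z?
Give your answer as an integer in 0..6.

1

Take x = 0, y = 0, z = 1:
z | x = 1 | 0 = 1
~(z | x) = ~1 = 0
z -> z = 1 -> 1 = 6
y -> x = 0 -> 0 = 6
(z -> z) | (y -> x) = 6 | 6 = 6
z | x = 1 | 0 = 1
z | z = 1 | 1 = 1
(z | x) | (z | z) = 1 | 1 = 1
((z -> z) | (y -> x)) -> ((z | x) | (z | z)) = 6 -> 1 = 1
~(z | x) | (((z -> z) | (y -> x)) -> ((z | x) | (z | z))) = 0 | 1 = 1
No assignment yields a value below 1, so this is the minimum.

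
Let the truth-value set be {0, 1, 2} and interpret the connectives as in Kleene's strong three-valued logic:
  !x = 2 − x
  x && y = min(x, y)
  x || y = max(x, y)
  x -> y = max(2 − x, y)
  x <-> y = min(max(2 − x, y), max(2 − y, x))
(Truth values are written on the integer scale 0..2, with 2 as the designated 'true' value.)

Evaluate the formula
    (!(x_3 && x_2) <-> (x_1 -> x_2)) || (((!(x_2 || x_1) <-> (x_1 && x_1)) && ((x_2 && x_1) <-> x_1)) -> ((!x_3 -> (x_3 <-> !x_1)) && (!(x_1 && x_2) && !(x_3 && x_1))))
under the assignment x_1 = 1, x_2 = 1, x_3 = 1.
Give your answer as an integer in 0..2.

1

x_3 && x_2 = 1 && 1 = 1
!(x_3 && x_2) = !1 = 1
x_1 -> x_2 = 1 -> 1 = 1
!(x_3 && x_2) <-> (x_1 -> x_2) = 1 <-> 1 = 1
x_2 || x_1 = 1 || 1 = 1
!(x_2 || x_1) = !1 = 1
x_1 && x_1 = 1 && 1 = 1
!(x_2 || x_1) <-> (x_1 && x_1) = 1 <-> 1 = 1
x_2 && x_1 = 1 && 1 = 1
(x_2 && x_1) <-> x_1 = 1 <-> 1 = 1
(!(x_2 || x_1) <-> (x_1 && x_1)) && ((x_2 && x_1) <-> x_1) = 1 && 1 = 1
!x_3 = !1 = 1
!x_1 = !1 = 1
x_3 <-> !x_1 = 1 <-> 1 = 1
!x_3 -> (x_3 <-> !x_1) = 1 -> 1 = 1
x_1 && x_2 = 1 && 1 = 1
!(x_1 && x_2) = !1 = 1
x_3 && x_1 = 1 && 1 = 1
!(x_3 && x_1) = !1 = 1
!(x_1 && x_2) && !(x_3 && x_1) = 1 && 1 = 1
(!x_3 -> (x_3 <-> !x_1)) && (!(x_1 && x_2) && !(x_3 && x_1)) = 1 && 1 = 1
((!(x_2 || x_1) <-> (x_1 && x_1)) && ((x_2 && x_1) <-> x_1)) -> ((!x_3 -> (x_3 <-> !x_1)) && (!(x_1 && x_2) && !(x_3 && x_1))) = 1 -> 1 = 1
(!(x_3 && x_2) <-> (x_1 -> x_2)) || (((!(x_2 || x_1) <-> (x_1 && x_1)) && ((x_2 && x_1) <-> x_1)) -> ((!x_3 -> (x_3 <-> !x_1)) && (!(x_1 && x_2) && !(x_3 && x_1)))) = 1 || 1 = 1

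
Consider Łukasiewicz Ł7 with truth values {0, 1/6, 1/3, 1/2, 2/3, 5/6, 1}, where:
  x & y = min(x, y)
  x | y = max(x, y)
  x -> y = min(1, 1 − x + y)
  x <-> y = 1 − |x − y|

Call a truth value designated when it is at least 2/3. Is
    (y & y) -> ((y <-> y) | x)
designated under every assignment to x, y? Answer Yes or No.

At x = 2/3, y = 1/2, for instance:
y & y = 1/2 & 1/2 = 1/2
y <-> y = 1/2 <-> 1/2 = 1
(y <-> y) | x = 1 | 2/3 = 1
(y & y) -> ((y <-> y) | x) = 1/2 -> 1 = 1
and checking the remaining 48 assignments likewise gives ≥ 2/3 in every case.

Yes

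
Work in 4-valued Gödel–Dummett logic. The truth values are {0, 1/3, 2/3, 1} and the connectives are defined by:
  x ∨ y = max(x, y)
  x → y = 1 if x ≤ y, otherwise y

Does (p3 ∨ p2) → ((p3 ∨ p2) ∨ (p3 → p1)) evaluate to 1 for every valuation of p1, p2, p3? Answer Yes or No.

At p1 = 0, p2 = 1, p3 = 1/3, for instance:
p3 ∨ p2 = 1/3 ∨ 1 = 1
p3 → p1 = 1/3 → 0 = 0
(p3 ∨ p2) ∨ (p3 → p1) = 1 ∨ 0 = 1
(p3 ∨ p2) → ((p3 ∨ p2) ∨ (p3 → p1)) = 1 → 1 = 1
and checking the remaining 63 assignments likewise gives ≥ 1 in every case.

Yes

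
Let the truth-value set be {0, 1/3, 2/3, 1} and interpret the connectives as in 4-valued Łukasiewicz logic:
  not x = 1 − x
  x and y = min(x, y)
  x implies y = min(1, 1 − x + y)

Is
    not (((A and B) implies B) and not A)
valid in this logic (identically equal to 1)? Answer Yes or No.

Counterexample: take A = 0, B = 0.
A and B = 0 and 0 = 0
(A and B) implies B = 0 implies 0 = 1
not A = not 0 = 1
((A and B) implies B) and not A = 1 and 1 = 1
not (((A and B) implies B) and not A) = not 1 = 0
This gives 0 ≠ 1.

No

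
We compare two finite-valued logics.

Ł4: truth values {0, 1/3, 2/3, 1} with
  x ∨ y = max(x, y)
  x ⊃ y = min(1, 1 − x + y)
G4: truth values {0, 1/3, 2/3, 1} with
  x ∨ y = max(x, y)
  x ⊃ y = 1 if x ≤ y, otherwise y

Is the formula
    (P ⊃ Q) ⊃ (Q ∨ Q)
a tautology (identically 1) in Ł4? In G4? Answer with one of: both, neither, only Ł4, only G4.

In Ł4: at P = 0, Q = 0 the value is 0 — not a tautology.
In G4: at P = 0, Q = 0 the value is 0 — not a tautology.

neither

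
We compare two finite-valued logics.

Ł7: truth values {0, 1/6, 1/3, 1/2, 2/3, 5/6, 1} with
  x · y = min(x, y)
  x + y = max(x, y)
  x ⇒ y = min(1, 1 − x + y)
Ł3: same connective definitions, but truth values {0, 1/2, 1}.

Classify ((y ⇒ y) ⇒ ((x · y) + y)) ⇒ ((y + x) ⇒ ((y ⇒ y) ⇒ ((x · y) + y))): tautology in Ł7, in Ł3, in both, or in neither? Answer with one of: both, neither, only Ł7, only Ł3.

In Ł7: every assignment gives 1 — tautology.
In Ł3: every assignment gives 1 — tautology.

both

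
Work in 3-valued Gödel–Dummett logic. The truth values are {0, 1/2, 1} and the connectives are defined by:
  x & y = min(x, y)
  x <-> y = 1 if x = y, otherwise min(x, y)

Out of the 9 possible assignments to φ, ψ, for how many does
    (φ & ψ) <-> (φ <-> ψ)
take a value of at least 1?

7

φ = 0, ψ = 0 ↦ 0  <
φ = 0, ψ = 1/2 ↦ 1  ≥
φ = 0, ψ = 1 ↦ 1  ≥
φ = 1/2, ψ = 0 ↦ 1  ≥
φ = 1/2, ψ = 1/2 ↦ 1/2  <
φ = 1/2, ψ = 1 ↦ 1  ≥
φ = 1, ψ = 0 ↦ 1  ≥
φ = 1, ψ = 1/2 ↦ 1  ≥
φ = 1, ψ = 1 ↦ 1  ≥
So 7 of the 9 assignments meet the threshold.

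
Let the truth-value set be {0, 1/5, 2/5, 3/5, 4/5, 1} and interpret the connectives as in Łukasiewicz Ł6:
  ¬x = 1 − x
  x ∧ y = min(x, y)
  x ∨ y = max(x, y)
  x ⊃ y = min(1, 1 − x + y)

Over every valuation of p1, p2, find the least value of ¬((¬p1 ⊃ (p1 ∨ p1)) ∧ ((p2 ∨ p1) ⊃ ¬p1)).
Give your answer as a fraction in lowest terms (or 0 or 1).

Take p1 = 2/5, p2 = 0:
¬p1 = ¬2/5 = 3/5
p1 ∨ p1 = 2/5 ∨ 2/5 = 2/5
¬p1 ⊃ (p1 ∨ p1) = 3/5 ⊃ 2/5 = 4/5
p2 ∨ p1 = 0 ∨ 2/5 = 2/5
¬p1 = ¬2/5 = 3/5
(p2 ∨ p1) ⊃ ¬p1 = 2/5 ⊃ 3/5 = 1
(¬p1 ⊃ (p1 ∨ p1)) ∧ ((p2 ∨ p1) ⊃ ¬p1) = 4/5 ∧ 1 = 4/5
¬((¬p1 ⊃ (p1 ∨ p1)) ∧ ((p2 ∨ p1) ⊃ ¬p1)) = ¬4/5 = 1/5
No assignment yields a value below 1/5, so this is the minimum.

1/5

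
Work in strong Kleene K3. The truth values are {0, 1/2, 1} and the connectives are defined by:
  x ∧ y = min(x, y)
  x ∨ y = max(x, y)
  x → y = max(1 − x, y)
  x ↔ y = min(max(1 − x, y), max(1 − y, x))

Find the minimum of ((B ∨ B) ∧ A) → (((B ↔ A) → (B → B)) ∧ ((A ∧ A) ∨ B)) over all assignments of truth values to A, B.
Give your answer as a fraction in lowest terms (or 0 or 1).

1/2

Take A = 1/2, B = 1/2:
B ∨ B = 1/2 ∨ 1/2 = 1/2
(B ∨ B) ∧ A = 1/2 ∧ 1/2 = 1/2
B ↔ A = 1/2 ↔ 1/2 = 1/2
B → B = 1/2 → 1/2 = 1/2
(B ↔ A) → (B → B) = 1/2 → 1/2 = 1/2
A ∧ A = 1/2 ∧ 1/2 = 1/2
(A ∧ A) ∨ B = 1/2 ∨ 1/2 = 1/2
((B ↔ A) → (B → B)) ∧ ((A ∧ A) ∨ B) = 1/2 ∧ 1/2 = 1/2
((B ∨ B) ∧ A) → (((B ↔ A) → (B → B)) ∧ ((A ∧ A) ∨ B)) = 1/2 → 1/2 = 1/2
No assignment yields a value below 1/2, so this is the minimum.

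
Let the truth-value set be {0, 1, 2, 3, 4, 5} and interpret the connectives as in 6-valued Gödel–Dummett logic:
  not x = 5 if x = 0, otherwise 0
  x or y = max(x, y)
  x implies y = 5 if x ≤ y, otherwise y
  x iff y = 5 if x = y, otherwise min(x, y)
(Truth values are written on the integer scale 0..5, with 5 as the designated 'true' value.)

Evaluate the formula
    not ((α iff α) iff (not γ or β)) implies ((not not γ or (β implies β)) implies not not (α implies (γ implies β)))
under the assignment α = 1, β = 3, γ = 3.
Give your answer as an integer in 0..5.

α iff α = 1 iff 1 = 5
not γ = not 3 = 0
not γ or β = 0 or 3 = 3
(α iff α) iff (not γ or β) = 5 iff 3 = 3
not ((α iff α) iff (not γ or β)) = not 3 = 0
not γ = not 3 = 0
not not γ = not 0 = 5
β implies β = 3 implies 3 = 5
not not γ or (β implies β) = 5 or 5 = 5
γ implies β = 3 implies 3 = 5
α implies (γ implies β) = 1 implies 5 = 5
not (α implies (γ implies β)) = not 5 = 0
not not (α implies (γ implies β)) = not 0 = 5
(not not γ or (β implies β)) implies not not (α implies (γ implies β)) = 5 implies 5 = 5
not ((α iff α) iff (not γ or β)) implies ((not not γ or (β implies β)) implies not not (α implies (γ implies β))) = 0 implies 5 = 5

5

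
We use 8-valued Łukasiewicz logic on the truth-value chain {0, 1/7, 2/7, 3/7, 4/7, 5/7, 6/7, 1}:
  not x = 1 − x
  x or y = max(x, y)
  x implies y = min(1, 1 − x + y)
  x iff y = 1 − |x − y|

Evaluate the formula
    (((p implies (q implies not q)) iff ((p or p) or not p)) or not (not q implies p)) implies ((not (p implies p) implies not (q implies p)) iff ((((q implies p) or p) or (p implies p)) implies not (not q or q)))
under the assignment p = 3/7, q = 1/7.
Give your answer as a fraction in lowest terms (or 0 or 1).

not q = not 1/7 = 6/7
q implies not q = 1/7 implies 6/7 = 1
p implies (q implies not q) = 3/7 implies 1 = 1
p or p = 3/7 or 3/7 = 3/7
not p = not 3/7 = 4/7
(p or p) or not p = 3/7 or 4/7 = 4/7
(p implies (q implies not q)) iff ((p or p) or not p) = 1 iff 4/7 = 4/7
not q = not 1/7 = 6/7
not q implies p = 6/7 implies 3/7 = 4/7
not (not q implies p) = not 4/7 = 3/7
((p implies (q implies not q)) iff ((p or p) or not p)) or not (not q implies p) = 4/7 or 3/7 = 4/7
p implies p = 3/7 implies 3/7 = 1
not (p implies p) = not 1 = 0
q implies p = 1/7 implies 3/7 = 1
not (q implies p) = not 1 = 0
not (p implies p) implies not (q implies p) = 0 implies 0 = 1
q implies p = 1/7 implies 3/7 = 1
(q implies p) or p = 1 or 3/7 = 1
p implies p = 3/7 implies 3/7 = 1
((q implies p) or p) or (p implies p) = 1 or 1 = 1
not q = not 1/7 = 6/7
not q or q = 6/7 or 1/7 = 6/7
not (not q or q) = not 6/7 = 1/7
(((q implies p) or p) or (p implies p)) implies not (not q or q) = 1 implies 1/7 = 1/7
(not (p implies p) implies not (q implies p)) iff ((((q implies p) or p) or (p implies p)) implies not (not q or q)) = 1 iff 1/7 = 1/7
(((p implies (q implies not q)) iff ((p or p) or not p)) or not (not q implies p)) implies ((not (p implies p) implies not (q implies p)) iff ((((q implies p) or p) or (p implies p)) implies not (not q or q))) = 4/7 implies 1/7 = 4/7

4/7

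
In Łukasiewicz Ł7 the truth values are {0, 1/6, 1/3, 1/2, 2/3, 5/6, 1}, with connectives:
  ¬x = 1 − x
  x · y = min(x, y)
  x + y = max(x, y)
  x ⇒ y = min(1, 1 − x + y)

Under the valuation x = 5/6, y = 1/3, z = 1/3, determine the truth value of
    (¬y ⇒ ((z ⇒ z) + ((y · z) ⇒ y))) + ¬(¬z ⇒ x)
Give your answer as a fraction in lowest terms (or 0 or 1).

1

¬y = ¬1/3 = 2/3
z ⇒ z = 1/3 ⇒ 1/3 = 1
y · z = 1/3 · 1/3 = 1/3
(y · z) ⇒ y = 1/3 ⇒ 1/3 = 1
(z ⇒ z) + ((y · z) ⇒ y) = 1 + 1 = 1
¬y ⇒ ((z ⇒ z) + ((y · z) ⇒ y)) = 2/3 ⇒ 1 = 1
¬z = ¬1/3 = 2/3
¬z ⇒ x = 2/3 ⇒ 5/6 = 1
¬(¬z ⇒ x) = ¬1 = 0
(¬y ⇒ ((z ⇒ z) + ((y · z) ⇒ y))) + ¬(¬z ⇒ x) = 1 + 0 = 1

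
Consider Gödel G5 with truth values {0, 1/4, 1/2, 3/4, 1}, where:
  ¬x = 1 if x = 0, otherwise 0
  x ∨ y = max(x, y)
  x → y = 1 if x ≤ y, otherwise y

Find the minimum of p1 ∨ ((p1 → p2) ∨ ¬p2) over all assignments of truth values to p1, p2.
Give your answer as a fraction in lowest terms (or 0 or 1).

1/2

Take p1 = 1/2, p2 = 1/4:
p1 → p2 = 1/2 → 1/4 = 1/4
¬p2 = ¬1/4 = 0
(p1 → p2) ∨ ¬p2 = 1/4 ∨ 0 = 1/4
p1 ∨ ((p1 → p2) ∨ ¬p2) = 1/2 ∨ 1/4 = 1/2
No assignment yields a value below 1/2, so this is the minimum.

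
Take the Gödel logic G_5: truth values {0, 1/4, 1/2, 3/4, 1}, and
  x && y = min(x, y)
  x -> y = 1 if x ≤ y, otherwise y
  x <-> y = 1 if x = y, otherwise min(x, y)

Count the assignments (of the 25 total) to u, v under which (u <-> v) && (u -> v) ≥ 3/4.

7

value 1: 5 assignments (counts)
value 3/4: 2 assignments (counts)
value 1/2: 4 assignments
value 1/4: 6 assignments
value 0: 8 assignments
So 7 of the 25 assignments meet the threshold.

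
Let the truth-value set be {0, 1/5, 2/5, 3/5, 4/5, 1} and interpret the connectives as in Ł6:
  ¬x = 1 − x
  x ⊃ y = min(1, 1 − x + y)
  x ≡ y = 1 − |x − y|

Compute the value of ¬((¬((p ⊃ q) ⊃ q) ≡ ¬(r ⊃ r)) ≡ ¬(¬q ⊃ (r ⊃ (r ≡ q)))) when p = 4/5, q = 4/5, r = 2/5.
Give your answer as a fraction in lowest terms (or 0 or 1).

p ⊃ q = 4/5 ⊃ 4/5 = 1
(p ⊃ q) ⊃ q = 1 ⊃ 4/5 = 4/5
¬((p ⊃ q) ⊃ q) = ¬4/5 = 1/5
r ⊃ r = 2/5 ⊃ 2/5 = 1
¬(r ⊃ r) = ¬1 = 0
¬((p ⊃ q) ⊃ q) ≡ ¬(r ⊃ r) = 1/5 ≡ 0 = 4/5
¬q = ¬4/5 = 1/5
r ≡ q = 2/5 ≡ 4/5 = 3/5
r ⊃ (r ≡ q) = 2/5 ⊃ 3/5 = 1
¬q ⊃ (r ⊃ (r ≡ q)) = 1/5 ⊃ 1 = 1
¬(¬q ⊃ (r ⊃ (r ≡ q))) = ¬1 = 0
(¬((p ⊃ q) ⊃ q) ≡ ¬(r ⊃ r)) ≡ ¬(¬q ⊃ (r ⊃ (r ≡ q))) = 4/5 ≡ 0 = 1/5
¬((¬((p ⊃ q) ⊃ q) ≡ ¬(r ⊃ r)) ≡ ¬(¬q ⊃ (r ⊃ (r ≡ q)))) = ¬1/5 = 4/5

4/5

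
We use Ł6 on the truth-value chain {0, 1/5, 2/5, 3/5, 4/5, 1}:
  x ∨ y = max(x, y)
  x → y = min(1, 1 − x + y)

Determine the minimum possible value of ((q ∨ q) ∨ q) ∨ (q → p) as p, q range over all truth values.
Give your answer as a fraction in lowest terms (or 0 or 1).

3/5

Take p = 0, q = 2/5:
q ∨ q = 2/5 ∨ 2/5 = 2/5
(q ∨ q) ∨ q = 2/5 ∨ 2/5 = 2/5
q → p = 2/5 → 0 = 3/5
((q ∨ q) ∨ q) ∨ (q → p) = 2/5 ∨ 3/5 = 3/5
No assignment yields a value below 3/5, so this is the minimum.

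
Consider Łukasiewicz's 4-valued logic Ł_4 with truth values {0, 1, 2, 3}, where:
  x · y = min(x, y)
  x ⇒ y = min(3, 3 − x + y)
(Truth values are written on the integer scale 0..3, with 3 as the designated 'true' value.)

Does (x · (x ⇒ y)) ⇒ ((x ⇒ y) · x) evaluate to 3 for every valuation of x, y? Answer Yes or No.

x = 0, y = 0 ↦ 3
x = 0, y = 1 ↦ 3
x = 0, y = 2 ↦ 3
x = 0, y = 3 ↦ 3
x = 1, y = 0 ↦ 3
x = 1, y = 1 ↦ 3
x = 1, y = 2 ↦ 3
x = 1, y = 3 ↦ 3
x = 2, y = 0 ↦ 3
x = 2, y = 1 ↦ 3
x = 2, y = 2 ↦ 3
x = 2, y = 3 ↦ 3
x = 3, y = 0 ↦ 3
x = 3, y = 1 ↦ 3
x = 3, y = 2 ↦ 3
x = 3, y = 3 ↦ 3
Every assignment gives a value ≥ 3.

Yes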